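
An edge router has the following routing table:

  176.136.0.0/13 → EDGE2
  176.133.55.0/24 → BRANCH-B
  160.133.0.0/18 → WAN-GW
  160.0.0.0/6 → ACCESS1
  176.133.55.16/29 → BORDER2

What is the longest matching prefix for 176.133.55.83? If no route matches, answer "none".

Entries matching 176.133.55.83:
  176.133.55.0/24 (176.133.55.0 - 176.133.55.255)
Most specific is 176.133.55.0/24.

176.133.55.0/24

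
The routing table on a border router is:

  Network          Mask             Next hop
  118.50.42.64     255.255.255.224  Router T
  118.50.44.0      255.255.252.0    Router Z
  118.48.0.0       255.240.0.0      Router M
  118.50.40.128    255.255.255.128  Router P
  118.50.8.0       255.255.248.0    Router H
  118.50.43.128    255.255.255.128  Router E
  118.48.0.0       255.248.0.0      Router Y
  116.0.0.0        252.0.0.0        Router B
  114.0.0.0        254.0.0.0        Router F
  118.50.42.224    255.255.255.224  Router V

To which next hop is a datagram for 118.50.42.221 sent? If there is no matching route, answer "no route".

Router Y

Routes whose prefix contains 118.50.42.221:
  116.0.0.0/6 (116.0.0.0 - 119.255.255.255) -> Router B
  118.48.0.0/12 (118.48.0.0 - 118.63.255.255) -> Router M
  118.48.0.0/13 (118.48.0.0 - 118.55.255.255) -> Router Y
More-specific entries that do NOT match:
  118.50.42.64/27 (118.50.42.64 - 118.50.42.95) does not contain 118.50.42.221
  118.50.42.224/27 (118.50.42.224 - 118.50.42.255) does not contain 118.50.42.221
  118.50.40.128/25 (118.50.40.128 - 118.50.40.255) does not contain 118.50.42.221
  118.50.43.128/25 (118.50.43.128 - 118.50.43.255) does not contain 118.50.42.221
  118.50.44.0/22 (118.50.44.0 - 118.50.47.255) does not contain 118.50.42.221
  118.50.8.0/21 (118.50.8.0 - 118.50.15.255) does not contain 118.50.42.221
Longest matching prefix is /13 -> next hop Router Y.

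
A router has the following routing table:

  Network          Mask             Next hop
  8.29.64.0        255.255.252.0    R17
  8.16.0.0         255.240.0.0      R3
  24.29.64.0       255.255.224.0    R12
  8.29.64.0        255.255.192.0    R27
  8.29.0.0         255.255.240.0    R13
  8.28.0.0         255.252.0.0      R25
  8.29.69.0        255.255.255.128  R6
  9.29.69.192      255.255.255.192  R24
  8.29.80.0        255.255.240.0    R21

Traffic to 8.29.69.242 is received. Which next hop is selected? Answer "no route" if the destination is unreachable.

Routes whose prefix contains 8.29.69.242:
  8.16.0.0/12 (8.16.0.0 - 8.31.255.255) -> R3
  8.28.0.0/14 (8.28.0.0 - 8.31.255.255) -> R25
  8.29.64.0/18 (8.29.64.0 - 8.29.127.255) -> R27
More-specific entries that do NOT match:
  9.29.69.192/26 (9.29.69.192 - 9.29.69.255) does not contain 8.29.69.242
  8.29.69.0/25 (8.29.69.0 - 8.29.69.127) does not contain 8.29.69.242
  8.29.64.0/22 (8.29.64.0 - 8.29.67.255) does not contain 8.29.69.242
  8.29.0.0/20 (8.29.0.0 - 8.29.15.255) does not contain 8.29.69.242
  8.29.80.0/20 (8.29.80.0 - 8.29.95.255) does not contain 8.29.69.242
  24.29.64.0/19 (24.29.64.0 - 24.29.95.255) does not contain 8.29.69.242
Longest matching prefix is /18 -> next hop R27.

R27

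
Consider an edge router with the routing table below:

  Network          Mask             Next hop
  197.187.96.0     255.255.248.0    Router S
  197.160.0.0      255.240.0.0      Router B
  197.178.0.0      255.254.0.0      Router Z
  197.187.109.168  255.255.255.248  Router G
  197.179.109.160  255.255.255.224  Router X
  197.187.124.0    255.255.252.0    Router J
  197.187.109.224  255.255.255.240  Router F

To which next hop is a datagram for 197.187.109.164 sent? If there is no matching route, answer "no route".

No entry's prefix contains 197.187.109.164; there is no default route.

no route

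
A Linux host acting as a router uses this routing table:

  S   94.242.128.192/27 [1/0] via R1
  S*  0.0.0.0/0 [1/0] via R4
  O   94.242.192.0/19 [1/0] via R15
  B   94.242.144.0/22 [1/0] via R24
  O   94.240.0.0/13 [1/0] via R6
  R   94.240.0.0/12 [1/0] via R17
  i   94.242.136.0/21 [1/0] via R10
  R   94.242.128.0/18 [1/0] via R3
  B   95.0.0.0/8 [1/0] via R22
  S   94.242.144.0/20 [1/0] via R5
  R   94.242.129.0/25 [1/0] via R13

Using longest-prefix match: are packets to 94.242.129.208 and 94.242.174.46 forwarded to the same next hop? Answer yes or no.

94.242.129.208: longest match 94.242.128.0/18 -> R3
94.242.174.46: longest match 94.242.128.0/18 -> R3

yes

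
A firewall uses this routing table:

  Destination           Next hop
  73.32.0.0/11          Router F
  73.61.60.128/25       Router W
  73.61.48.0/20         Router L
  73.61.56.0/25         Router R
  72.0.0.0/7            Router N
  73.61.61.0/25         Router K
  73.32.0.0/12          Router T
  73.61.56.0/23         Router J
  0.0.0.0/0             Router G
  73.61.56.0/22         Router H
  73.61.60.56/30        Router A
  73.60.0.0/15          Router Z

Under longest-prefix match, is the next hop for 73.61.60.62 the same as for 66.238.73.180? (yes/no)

73.61.60.62: longest match 73.61.48.0/20 -> Router L
66.238.73.180: longest match 0.0.0.0/0 -> Router G

no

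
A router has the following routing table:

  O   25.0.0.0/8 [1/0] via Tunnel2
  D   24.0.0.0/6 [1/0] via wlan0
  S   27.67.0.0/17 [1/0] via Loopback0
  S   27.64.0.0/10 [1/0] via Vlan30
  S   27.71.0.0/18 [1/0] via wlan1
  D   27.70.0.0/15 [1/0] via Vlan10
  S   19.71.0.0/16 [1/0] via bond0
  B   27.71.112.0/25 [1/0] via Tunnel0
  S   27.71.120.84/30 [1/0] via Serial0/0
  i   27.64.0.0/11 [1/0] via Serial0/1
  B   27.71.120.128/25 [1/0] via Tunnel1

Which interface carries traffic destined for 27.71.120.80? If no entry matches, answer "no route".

Routes whose prefix contains 27.71.120.80:
  24.0.0.0/6 (24.0.0.0 - 27.255.255.255) -> wlan0
  27.64.0.0/10 (27.64.0.0 - 27.127.255.255) -> Vlan30
  27.64.0.0/11 (27.64.0.0 - 27.95.255.255) -> Serial0/1
  27.70.0.0/15 (27.70.0.0 - 27.71.255.255) -> Vlan10
More-specific entries that do NOT match:
  27.71.120.84/30 (27.71.120.84 - 27.71.120.87) does not contain 27.71.120.80
  27.71.112.0/25 (27.71.112.0 - 27.71.112.127) does not contain 27.71.120.80
  27.71.120.128/25 (27.71.120.128 - 27.71.120.255) does not contain 27.71.120.80
  27.71.0.0/18 (27.71.0.0 - 27.71.63.255) does not contain 27.71.120.80
  27.67.0.0/17 (27.67.0.0 - 27.67.127.255) does not contain 27.71.120.80
  19.71.0.0/16 (19.71.0.0 - 19.71.255.255) does not contain 27.71.120.80
Longest matching prefix is /15 -> interface Vlan10.

Vlan10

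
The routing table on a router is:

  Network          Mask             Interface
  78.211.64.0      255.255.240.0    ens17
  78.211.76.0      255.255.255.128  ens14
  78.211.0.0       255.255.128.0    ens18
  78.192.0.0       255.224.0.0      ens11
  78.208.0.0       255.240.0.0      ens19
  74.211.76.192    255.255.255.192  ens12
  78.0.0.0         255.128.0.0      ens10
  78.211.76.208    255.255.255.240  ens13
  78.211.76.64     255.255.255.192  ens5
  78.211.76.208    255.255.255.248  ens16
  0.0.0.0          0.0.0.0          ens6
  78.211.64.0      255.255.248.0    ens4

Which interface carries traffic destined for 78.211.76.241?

ens17

Routes whose prefix contains 78.211.76.241:
  0.0.0.0/0 (default, matches everything) -> ens6
  78.192.0.0/11 (78.192.0.0 - 78.223.255.255) -> ens11
  78.208.0.0/12 (78.208.0.0 - 78.223.255.255) -> ens19
  78.211.0.0/17 (78.211.0.0 - 78.211.127.255) -> ens18
  78.211.64.0/20 (78.211.64.0 - 78.211.79.255) -> ens17
More-specific entries that do NOT match:
  78.211.76.208/29 (78.211.76.208 - 78.211.76.215) does not contain 78.211.76.241
  78.211.76.208/28 (78.211.76.208 - 78.211.76.223) does not contain 78.211.76.241
  74.211.76.192/26 (74.211.76.192 - 74.211.76.255) does not contain 78.211.76.241
  78.211.76.64/26 (78.211.76.64 - 78.211.76.127) does not contain 78.211.76.241
  78.211.76.0/25 (78.211.76.0 - 78.211.76.127) does not contain 78.211.76.241
  78.211.64.0/21 (78.211.64.0 - 78.211.71.255) does not contain 78.211.76.241
Longest matching prefix is /20 -> interface ens17.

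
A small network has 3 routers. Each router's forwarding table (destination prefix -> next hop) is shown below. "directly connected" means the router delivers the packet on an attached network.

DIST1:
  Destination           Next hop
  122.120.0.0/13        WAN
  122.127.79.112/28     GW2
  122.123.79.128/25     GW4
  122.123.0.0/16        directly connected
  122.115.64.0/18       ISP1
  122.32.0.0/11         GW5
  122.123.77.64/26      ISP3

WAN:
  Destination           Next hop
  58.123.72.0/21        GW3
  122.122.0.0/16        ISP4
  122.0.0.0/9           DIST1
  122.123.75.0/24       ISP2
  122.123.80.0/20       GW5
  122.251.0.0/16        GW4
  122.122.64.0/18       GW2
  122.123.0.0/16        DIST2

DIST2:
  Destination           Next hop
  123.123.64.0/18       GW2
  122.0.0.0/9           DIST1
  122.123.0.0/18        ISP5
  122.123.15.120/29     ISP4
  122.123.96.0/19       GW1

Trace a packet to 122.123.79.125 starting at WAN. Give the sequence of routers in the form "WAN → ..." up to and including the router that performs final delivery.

At WAN: longest match for 122.123.79.125 is 122.123.0.0/16 -> DIST2
At DIST2: longest match for 122.123.79.125 is 122.0.0.0/9 -> DIST1
At DIST1: longest match for 122.123.79.125 is 122.123.0.0/16 -> directly connected

WAN → DIST2 → DIST1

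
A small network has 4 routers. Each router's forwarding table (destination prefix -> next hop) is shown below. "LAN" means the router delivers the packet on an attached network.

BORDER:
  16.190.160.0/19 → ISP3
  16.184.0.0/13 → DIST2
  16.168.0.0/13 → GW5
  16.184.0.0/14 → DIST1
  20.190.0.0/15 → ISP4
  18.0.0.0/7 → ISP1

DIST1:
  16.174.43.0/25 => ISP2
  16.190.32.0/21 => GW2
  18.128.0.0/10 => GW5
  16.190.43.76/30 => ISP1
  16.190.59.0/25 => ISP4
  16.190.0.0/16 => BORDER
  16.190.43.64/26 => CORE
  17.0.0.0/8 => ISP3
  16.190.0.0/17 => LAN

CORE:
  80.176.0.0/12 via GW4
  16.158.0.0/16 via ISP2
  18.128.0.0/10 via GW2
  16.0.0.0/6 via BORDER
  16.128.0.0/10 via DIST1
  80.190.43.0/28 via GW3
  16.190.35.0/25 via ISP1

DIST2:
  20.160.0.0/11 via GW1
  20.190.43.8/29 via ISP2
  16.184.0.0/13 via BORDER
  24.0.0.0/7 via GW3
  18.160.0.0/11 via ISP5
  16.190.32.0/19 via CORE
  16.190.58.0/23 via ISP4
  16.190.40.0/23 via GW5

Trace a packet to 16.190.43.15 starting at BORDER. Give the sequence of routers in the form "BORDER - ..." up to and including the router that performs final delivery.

At BORDER: longest match for 16.190.43.15 is 16.184.0.0/13 -> DIST2
At DIST2: longest match for 16.190.43.15 is 16.190.32.0/19 -> CORE
At CORE: longest match for 16.190.43.15 is 16.128.0.0/10 -> DIST1
At DIST1: longest match for 16.190.43.15 is 16.190.0.0/17 -> LAN

BORDER - DIST2 - CORE - DIST1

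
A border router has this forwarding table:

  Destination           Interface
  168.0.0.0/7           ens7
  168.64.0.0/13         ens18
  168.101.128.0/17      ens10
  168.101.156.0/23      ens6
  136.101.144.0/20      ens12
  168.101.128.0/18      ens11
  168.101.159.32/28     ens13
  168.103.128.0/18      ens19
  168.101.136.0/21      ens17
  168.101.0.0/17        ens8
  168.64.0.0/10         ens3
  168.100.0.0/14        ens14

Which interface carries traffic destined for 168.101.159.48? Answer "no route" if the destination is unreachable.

Routes whose prefix contains 168.101.159.48:
  168.0.0.0/7 (168.0.0.0 - 169.255.255.255) -> ens7
  168.64.0.0/10 (168.64.0.0 - 168.127.255.255) -> ens3
  168.100.0.0/14 (168.100.0.0 - 168.103.255.255) -> ens14
  168.101.128.0/17 (168.101.128.0 - 168.101.255.255) -> ens10
  168.101.128.0/18 (168.101.128.0 - 168.101.191.255) -> ens11
More-specific entries that do NOT match:
  168.101.159.32/28 (168.101.159.32 - 168.101.159.47) does not contain 168.101.159.48
  168.101.156.0/23 (168.101.156.0 - 168.101.157.255) does not contain 168.101.159.48
  168.101.136.0/21 (168.101.136.0 - 168.101.143.255) does not contain 168.101.159.48
  136.101.144.0/20 (136.101.144.0 - 136.101.159.255) does not contain 168.101.159.48
Longest matching prefix is /18 -> interface ens11.

ens11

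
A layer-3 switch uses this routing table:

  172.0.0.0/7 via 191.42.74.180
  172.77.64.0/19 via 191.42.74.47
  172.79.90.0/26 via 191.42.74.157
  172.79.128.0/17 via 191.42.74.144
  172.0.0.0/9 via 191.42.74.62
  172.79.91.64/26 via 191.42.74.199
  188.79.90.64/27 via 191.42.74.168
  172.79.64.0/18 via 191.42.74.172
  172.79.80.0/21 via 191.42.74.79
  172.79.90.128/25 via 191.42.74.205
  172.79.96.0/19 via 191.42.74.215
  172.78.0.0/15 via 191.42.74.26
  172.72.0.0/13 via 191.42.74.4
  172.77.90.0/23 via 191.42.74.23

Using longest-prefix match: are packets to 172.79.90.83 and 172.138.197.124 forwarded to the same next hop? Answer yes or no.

172.79.90.83: longest match 172.79.64.0/18 -> 191.42.74.172
172.138.197.124: longest match 172.0.0.0/7 -> 191.42.74.180

no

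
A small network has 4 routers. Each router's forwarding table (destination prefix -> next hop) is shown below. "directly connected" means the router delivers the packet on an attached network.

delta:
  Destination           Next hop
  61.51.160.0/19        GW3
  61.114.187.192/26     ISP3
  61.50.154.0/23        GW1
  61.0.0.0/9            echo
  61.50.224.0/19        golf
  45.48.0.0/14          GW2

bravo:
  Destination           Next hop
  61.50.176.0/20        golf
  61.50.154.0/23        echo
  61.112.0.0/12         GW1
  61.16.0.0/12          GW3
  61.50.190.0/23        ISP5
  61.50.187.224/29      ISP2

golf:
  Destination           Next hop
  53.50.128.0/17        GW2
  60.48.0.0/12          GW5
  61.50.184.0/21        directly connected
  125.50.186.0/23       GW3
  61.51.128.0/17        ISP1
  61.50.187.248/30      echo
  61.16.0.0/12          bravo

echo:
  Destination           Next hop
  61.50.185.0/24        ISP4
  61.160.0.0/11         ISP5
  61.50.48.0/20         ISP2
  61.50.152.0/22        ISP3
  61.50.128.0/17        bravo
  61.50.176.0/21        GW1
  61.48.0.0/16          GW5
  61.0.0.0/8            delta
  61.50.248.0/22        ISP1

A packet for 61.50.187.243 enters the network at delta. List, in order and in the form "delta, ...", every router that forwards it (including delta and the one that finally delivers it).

delta, echo, bravo, golf

At delta: longest match for 61.50.187.243 is 61.0.0.0/9 -> echo
At echo: longest match for 61.50.187.243 is 61.50.128.0/17 -> bravo
At bravo: longest match for 61.50.187.243 is 61.50.176.0/20 -> golf
At golf: longest match for 61.50.187.243 is 61.50.184.0/21 -> directly connected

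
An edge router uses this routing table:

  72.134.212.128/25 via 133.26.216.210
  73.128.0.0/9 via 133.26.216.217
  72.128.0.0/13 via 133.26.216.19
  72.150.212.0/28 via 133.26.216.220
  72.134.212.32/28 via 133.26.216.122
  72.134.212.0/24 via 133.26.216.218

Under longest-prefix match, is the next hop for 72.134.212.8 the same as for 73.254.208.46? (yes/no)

72.134.212.8: longest match 72.134.212.0/24 -> 133.26.216.218
73.254.208.46: longest match 73.128.0.0/9 -> 133.26.216.217

no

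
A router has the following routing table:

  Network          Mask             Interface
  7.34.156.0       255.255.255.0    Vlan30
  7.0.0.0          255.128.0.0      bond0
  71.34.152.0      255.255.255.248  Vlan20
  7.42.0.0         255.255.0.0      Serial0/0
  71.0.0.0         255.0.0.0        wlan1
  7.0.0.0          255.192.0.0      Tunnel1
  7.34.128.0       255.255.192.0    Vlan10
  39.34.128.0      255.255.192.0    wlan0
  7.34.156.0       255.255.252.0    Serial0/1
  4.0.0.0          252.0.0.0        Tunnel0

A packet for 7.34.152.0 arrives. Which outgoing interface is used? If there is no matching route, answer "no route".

Routes whose prefix contains 7.34.152.0:
  4.0.0.0/6 (4.0.0.0 - 7.255.255.255) -> Tunnel0
  7.0.0.0/9 (7.0.0.0 - 7.127.255.255) -> bond0
  7.0.0.0/10 (7.0.0.0 - 7.63.255.255) -> Tunnel1
  7.34.128.0/18 (7.34.128.0 - 7.34.191.255) -> Vlan10
More-specific entries that do NOT match:
  71.34.152.0/29 (71.34.152.0 - 71.34.152.7) does not contain 7.34.152.0
  7.34.156.0/24 (7.34.156.0 - 7.34.156.255) does not contain 7.34.152.0
  7.34.156.0/22 (7.34.156.0 - 7.34.159.255) does not contain 7.34.152.0
Longest matching prefix is /18 -> interface Vlan10.

Vlan10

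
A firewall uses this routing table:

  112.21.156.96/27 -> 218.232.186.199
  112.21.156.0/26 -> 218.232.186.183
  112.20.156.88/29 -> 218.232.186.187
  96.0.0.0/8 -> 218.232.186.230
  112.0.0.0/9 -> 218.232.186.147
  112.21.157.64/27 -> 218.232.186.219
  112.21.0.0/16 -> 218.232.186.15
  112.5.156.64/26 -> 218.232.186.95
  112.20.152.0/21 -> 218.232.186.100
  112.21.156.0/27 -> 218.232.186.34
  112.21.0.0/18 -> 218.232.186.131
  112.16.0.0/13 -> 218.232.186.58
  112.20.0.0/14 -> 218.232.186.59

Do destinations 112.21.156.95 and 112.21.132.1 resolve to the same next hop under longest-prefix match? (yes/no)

yes

112.21.156.95: longest match 112.21.0.0/16 -> 218.232.186.15
112.21.132.1: longest match 112.21.0.0/16 -> 218.232.186.15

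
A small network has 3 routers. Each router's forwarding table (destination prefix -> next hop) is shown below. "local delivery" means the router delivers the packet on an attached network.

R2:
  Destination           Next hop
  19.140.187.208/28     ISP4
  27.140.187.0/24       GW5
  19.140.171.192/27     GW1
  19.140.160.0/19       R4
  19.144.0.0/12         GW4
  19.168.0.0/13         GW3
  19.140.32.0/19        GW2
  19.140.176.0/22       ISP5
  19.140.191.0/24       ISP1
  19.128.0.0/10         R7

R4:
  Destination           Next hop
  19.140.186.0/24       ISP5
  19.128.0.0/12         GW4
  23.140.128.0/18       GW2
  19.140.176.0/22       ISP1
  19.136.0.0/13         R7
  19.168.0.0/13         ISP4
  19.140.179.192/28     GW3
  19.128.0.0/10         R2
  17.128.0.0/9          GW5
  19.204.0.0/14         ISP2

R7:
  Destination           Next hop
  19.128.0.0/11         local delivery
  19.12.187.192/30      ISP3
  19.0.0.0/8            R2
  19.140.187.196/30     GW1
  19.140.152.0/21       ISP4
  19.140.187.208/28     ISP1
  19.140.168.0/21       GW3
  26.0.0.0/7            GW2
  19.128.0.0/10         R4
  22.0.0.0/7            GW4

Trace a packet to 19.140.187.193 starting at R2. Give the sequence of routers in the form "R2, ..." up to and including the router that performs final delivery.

R2, R4, R7

At R2: longest match for 19.140.187.193 is 19.140.160.0/19 -> R4
At R4: longest match for 19.140.187.193 is 19.136.0.0/13 -> R7
At R7: longest match for 19.140.187.193 is 19.128.0.0/11 -> local delivery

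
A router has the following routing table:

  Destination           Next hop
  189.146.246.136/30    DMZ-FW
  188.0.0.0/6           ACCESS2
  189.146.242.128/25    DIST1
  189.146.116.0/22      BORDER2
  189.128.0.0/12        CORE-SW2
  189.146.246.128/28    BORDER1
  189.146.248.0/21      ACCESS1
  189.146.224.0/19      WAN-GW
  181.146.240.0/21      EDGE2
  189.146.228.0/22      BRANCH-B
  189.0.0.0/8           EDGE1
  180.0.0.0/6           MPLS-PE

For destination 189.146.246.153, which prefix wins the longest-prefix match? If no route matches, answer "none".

189.146.224.0/19

Entries matching 189.146.246.153:
  188.0.0.0/6 (188.0.0.0 - 191.255.255.255)
  189.0.0.0/8 (189.0.0.0 - 189.255.255.255)
  189.146.224.0/19 (189.146.224.0 - 189.146.255.255)
Most specific is 189.146.224.0/19.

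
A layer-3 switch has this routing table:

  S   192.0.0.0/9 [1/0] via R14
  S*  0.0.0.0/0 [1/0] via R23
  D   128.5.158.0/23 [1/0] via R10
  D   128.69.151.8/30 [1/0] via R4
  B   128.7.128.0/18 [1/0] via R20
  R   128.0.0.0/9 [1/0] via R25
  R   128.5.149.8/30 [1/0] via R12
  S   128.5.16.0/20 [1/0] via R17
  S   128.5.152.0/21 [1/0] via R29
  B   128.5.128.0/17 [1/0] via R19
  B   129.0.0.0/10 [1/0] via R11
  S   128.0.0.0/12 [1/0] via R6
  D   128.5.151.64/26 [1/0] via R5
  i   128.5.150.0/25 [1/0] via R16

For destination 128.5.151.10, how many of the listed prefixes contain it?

4

Prefixes containing 128.5.151.10:
  0.0.0.0/0 (default, matches everything)
  128.0.0.0/9 (128.0.0.0 - 128.127.255.255)
  128.0.0.0/12 (128.0.0.0 - 128.15.255.255)
  128.5.128.0/17 (128.5.128.0 - 128.5.255.255)
Total matching entries: 4.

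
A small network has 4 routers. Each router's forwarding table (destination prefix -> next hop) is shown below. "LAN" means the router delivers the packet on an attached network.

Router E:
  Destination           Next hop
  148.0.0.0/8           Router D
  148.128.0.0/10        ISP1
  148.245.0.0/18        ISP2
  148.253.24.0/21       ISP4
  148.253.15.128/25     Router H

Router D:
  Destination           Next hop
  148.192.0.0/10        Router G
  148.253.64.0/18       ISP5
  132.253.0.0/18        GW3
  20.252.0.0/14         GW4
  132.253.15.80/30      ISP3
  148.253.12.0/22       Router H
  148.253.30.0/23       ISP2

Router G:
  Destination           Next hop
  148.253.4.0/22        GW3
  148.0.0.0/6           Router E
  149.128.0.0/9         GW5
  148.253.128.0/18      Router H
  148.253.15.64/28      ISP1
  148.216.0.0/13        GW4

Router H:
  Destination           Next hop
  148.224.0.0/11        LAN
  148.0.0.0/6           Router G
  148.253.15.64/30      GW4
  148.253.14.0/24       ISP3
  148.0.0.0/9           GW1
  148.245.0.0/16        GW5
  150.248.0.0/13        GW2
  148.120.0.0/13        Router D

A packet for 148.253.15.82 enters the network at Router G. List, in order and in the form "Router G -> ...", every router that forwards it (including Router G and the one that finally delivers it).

At Router G: longest match for 148.253.15.82 is 148.0.0.0/6 -> Router E
At Router E: longest match for 148.253.15.82 is 148.0.0.0/8 -> Router D
At Router D: longest match for 148.253.15.82 is 148.253.12.0/22 -> Router H
At Router H: longest match for 148.253.15.82 is 148.224.0.0/11 -> LAN

Router G -> Router E -> Router D -> Router H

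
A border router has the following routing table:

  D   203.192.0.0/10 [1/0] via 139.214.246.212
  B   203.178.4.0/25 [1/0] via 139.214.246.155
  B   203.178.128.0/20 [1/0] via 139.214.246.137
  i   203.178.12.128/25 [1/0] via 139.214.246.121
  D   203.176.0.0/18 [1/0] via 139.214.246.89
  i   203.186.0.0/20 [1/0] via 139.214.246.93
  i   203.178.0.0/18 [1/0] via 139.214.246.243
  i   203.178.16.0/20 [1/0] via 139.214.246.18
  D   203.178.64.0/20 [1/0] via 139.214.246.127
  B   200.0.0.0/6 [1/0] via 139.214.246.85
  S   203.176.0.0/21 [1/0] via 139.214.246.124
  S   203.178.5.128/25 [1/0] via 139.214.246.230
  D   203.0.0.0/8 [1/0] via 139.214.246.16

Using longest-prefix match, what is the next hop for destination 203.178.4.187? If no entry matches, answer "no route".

139.214.246.243

Routes whose prefix contains 203.178.4.187:
  200.0.0.0/6 (200.0.0.0 - 203.255.255.255) -> 139.214.246.85
  203.0.0.0/8 (203.0.0.0 - 203.255.255.255) -> 139.214.246.16
  203.178.0.0/18 (203.178.0.0 - 203.178.63.255) -> 139.214.246.243
More-specific entries that do NOT match:
  203.178.4.0/25 (203.178.4.0 - 203.178.4.127) does not contain 203.178.4.187
  203.178.12.128/25 (203.178.12.128 - 203.178.12.255) does not contain 203.178.4.187
  203.178.5.128/25 (203.178.5.128 - 203.178.5.255) does not contain 203.178.4.187
  203.176.0.0/21 (203.176.0.0 - 203.176.7.255) does not contain 203.178.4.187
  203.178.128.0/20 (203.178.128.0 - 203.178.143.255) does not contain 203.178.4.187
  203.186.0.0/20 (203.186.0.0 - 203.186.15.255) does not contain 203.178.4.187
  203.178.16.0/20 (203.178.16.0 - 203.178.31.255) does not contain 203.178.4.187
  203.178.64.0/20 (203.178.64.0 - 203.178.79.255) does not contain 203.178.4.187
Longest matching prefix is /18 -> next hop 139.214.246.243.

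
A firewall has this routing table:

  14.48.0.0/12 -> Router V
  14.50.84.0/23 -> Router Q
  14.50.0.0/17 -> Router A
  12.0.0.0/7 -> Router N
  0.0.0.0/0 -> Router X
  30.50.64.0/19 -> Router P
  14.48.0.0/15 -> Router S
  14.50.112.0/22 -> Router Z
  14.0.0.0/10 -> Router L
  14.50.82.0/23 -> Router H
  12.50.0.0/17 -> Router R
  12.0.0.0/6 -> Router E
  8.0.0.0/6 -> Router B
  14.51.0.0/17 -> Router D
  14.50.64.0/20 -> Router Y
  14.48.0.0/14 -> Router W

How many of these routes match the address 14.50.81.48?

Prefixes containing 14.50.81.48:
  0.0.0.0/0 (default, matches everything)
  12.0.0.0/6 (12.0.0.0 - 15.255.255.255)
  14.0.0.0/10 (14.0.0.0 - 14.63.255.255)
  14.48.0.0/12 (14.48.0.0 - 14.63.255.255)
  14.48.0.0/14 (14.48.0.0 - 14.51.255.255)
  14.50.0.0/17 (14.50.0.0 - 14.50.127.255)
Total matching entries: 6.

6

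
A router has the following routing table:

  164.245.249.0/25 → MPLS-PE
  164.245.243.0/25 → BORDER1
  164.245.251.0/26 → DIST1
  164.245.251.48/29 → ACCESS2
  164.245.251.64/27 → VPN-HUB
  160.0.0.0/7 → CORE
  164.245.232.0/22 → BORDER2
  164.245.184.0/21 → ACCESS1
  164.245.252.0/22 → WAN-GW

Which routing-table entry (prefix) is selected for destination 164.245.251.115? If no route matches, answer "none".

none

164.245.251.115 is outside every listed prefix and there is no default route.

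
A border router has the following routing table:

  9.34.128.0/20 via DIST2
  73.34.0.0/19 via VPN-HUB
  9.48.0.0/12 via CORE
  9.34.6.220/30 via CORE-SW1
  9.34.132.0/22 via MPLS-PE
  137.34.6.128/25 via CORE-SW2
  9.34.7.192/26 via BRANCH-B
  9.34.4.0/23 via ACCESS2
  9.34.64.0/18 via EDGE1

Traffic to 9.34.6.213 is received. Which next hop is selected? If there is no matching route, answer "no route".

No entry's prefix contains 9.34.6.213; there is no default route.

no route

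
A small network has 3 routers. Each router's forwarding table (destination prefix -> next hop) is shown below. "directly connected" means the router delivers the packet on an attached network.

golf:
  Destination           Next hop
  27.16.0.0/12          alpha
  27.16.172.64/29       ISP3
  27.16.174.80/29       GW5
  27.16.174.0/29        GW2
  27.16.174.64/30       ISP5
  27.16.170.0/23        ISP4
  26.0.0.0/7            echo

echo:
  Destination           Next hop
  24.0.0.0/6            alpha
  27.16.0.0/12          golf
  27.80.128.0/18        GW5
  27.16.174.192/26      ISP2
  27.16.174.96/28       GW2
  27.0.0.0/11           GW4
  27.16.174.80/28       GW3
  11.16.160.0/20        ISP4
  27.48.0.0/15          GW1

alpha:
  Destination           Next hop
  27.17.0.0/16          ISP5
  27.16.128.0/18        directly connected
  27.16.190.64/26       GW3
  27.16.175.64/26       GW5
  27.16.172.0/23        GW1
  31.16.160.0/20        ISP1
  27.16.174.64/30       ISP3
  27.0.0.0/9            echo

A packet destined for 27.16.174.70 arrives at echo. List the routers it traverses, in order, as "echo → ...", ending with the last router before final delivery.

echo → golf → alpha

At echo: longest match for 27.16.174.70 is 27.16.0.0/12 -> golf
At golf: longest match for 27.16.174.70 is 27.16.0.0/12 -> alpha
At alpha: longest match for 27.16.174.70 is 27.16.128.0/18 -> directly connected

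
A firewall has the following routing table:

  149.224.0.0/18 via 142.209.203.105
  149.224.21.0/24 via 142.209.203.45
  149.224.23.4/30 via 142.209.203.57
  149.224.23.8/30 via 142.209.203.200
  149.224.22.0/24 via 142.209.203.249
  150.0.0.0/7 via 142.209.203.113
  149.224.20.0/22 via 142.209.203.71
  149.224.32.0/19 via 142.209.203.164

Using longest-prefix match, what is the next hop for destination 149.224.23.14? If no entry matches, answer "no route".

Routes whose prefix contains 149.224.23.14:
  149.224.0.0/18 (149.224.0.0 - 149.224.63.255) -> 142.209.203.105
  149.224.20.0/22 (149.224.20.0 - 149.224.23.255) -> 142.209.203.71
More-specific entries that do NOT match:
  149.224.23.4/30 (149.224.23.4 - 149.224.23.7) does not contain 149.224.23.14
  149.224.23.8/30 (149.224.23.8 - 149.224.23.11) does not contain 149.224.23.14
  149.224.21.0/24 (149.224.21.0 - 149.224.21.255) does not contain 149.224.23.14
  149.224.22.0/24 (149.224.22.0 - 149.224.22.255) does not contain 149.224.23.14
Longest matching prefix is /22 -> next hop 142.209.203.71.

142.209.203.71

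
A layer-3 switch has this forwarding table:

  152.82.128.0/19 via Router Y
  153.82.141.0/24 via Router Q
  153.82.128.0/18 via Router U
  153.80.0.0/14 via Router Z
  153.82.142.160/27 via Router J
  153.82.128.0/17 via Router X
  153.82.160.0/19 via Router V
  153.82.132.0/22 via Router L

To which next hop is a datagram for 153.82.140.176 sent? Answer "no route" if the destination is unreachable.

Routes whose prefix contains 153.82.140.176:
  153.80.0.0/14 (153.80.0.0 - 153.83.255.255) -> Router Z
  153.82.128.0/17 (153.82.128.0 - 153.82.255.255) -> Router X
  153.82.128.0/18 (153.82.128.0 - 153.82.191.255) -> Router U
More-specific entries that do NOT match:
  153.82.142.160/27 (153.82.142.160 - 153.82.142.191) does not contain 153.82.140.176
  153.82.141.0/24 (153.82.141.0 - 153.82.141.255) does not contain 153.82.140.176
  153.82.132.0/22 (153.82.132.0 - 153.82.135.255) does not contain 153.82.140.176
  152.82.128.0/19 (152.82.128.0 - 152.82.159.255) does not contain 153.82.140.176
  153.82.160.0/19 (153.82.160.0 - 153.82.191.255) does not contain 153.82.140.176
Longest matching prefix is /18 -> next hop Router U.

Router U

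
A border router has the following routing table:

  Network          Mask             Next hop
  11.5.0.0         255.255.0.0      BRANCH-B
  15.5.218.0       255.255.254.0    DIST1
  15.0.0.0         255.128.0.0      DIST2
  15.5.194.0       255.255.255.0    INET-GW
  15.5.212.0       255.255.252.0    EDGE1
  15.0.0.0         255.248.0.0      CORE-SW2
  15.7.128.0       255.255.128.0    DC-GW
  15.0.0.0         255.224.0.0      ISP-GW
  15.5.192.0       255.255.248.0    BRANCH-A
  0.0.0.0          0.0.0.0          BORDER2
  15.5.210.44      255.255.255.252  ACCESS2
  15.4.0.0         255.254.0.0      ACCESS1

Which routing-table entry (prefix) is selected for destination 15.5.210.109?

15.4.0.0/15

Entries matching 15.5.210.109:
  0.0.0.0/0 (default, matches everything)
  15.0.0.0/9 (15.0.0.0 - 15.127.255.255)
  15.0.0.0/11 (15.0.0.0 - 15.31.255.255)
  15.0.0.0/13 (15.0.0.0 - 15.7.255.255)
  15.4.0.0/15 (15.4.0.0 - 15.5.255.255)
Most specific is 15.4.0.0/15.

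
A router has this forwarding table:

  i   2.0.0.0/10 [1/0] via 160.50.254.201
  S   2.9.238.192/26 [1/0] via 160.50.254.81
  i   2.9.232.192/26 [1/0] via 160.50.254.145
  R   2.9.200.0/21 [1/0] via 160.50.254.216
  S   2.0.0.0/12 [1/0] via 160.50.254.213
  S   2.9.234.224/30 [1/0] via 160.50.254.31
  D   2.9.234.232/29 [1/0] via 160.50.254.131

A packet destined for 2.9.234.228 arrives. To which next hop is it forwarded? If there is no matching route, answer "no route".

160.50.254.213

Routes whose prefix contains 2.9.234.228:
  2.0.0.0/10 (2.0.0.0 - 2.63.255.255) -> 160.50.254.201
  2.0.0.0/12 (2.0.0.0 - 2.15.255.255) -> 160.50.254.213
More-specific entries that do NOT match:
  2.9.234.224/30 (2.9.234.224 - 2.9.234.227) does not contain 2.9.234.228
  2.9.234.232/29 (2.9.234.232 - 2.9.234.239) does not contain 2.9.234.228
  2.9.238.192/26 (2.9.238.192 - 2.9.238.255) does not contain 2.9.234.228
  2.9.232.192/26 (2.9.232.192 - 2.9.232.255) does not contain 2.9.234.228
  2.9.200.0/21 (2.9.200.0 - 2.9.207.255) does not contain 2.9.234.228
Longest matching prefix is /12 -> next hop 160.50.254.213.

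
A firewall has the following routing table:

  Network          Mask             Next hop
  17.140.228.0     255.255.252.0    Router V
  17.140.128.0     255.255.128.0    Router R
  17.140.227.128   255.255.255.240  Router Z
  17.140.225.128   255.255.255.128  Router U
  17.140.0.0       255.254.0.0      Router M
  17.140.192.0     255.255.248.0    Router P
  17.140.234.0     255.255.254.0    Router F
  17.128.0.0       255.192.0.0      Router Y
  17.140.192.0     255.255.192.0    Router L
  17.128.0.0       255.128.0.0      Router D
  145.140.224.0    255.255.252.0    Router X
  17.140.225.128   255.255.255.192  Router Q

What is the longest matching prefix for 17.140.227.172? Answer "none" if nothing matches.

Entries matching 17.140.227.172:
  17.128.0.0/9 (17.128.0.0 - 17.255.255.255)
  17.128.0.0/10 (17.128.0.0 - 17.191.255.255)
  17.140.0.0/15 (17.140.0.0 - 17.141.255.255)
  17.140.128.0/17 (17.140.128.0 - 17.140.255.255)
  17.140.192.0/18 (17.140.192.0 - 17.140.255.255)
Most specific is 17.140.192.0/18.

17.140.192.0/18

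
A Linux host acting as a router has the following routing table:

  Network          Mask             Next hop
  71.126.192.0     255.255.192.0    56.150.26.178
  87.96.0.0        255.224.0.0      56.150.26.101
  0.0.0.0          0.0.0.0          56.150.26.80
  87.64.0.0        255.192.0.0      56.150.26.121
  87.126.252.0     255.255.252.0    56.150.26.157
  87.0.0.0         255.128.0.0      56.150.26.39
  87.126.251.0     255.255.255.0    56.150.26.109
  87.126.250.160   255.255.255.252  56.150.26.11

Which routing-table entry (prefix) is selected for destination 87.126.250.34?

87.96.0.0/11

Entries matching 87.126.250.34:
  0.0.0.0/0 (default, matches everything)
  87.0.0.0/9 (87.0.0.0 - 87.127.255.255)
  87.64.0.0/10 (87.64.0.0 - 87.127.255.255)
  87.96.0.0/11 (87.96.0.0 - 87.127.255.255)
Most specific is 87.96.0.0/11.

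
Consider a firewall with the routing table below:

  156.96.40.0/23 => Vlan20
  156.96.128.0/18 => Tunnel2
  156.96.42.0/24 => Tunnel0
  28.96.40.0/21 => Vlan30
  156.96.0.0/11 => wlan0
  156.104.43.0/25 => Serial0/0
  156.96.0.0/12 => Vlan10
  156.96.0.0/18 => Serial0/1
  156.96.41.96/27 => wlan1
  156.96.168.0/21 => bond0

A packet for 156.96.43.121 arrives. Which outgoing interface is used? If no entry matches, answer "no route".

Serial0/1

Routes whose prefix contains 156.96.43.121:
  156.96.0.0/11 (156.96.0.0 - 156.127.255.255) -> wlan0
  156.96.0.0/12 (156.96.0.0 - 156.111.255.255) -> Vlan10
  156.96.0.0/18 (156.96.0.0 - 156.96.63.255) -> Serial0/1
More-specific entries that do NOT match:
  156.96.41.96/27 (156.96.41.96 - 156.96.41.127) does not contain 156.96.43.121
  156.104.43.0/25 (156.104.43.0 - 156.104.43.127) does not contain 156.96.43.121
  156.96.42.0/24 (156.96.42.0 - 156.96.42.255) does not contain 156.96.43.121
  156.96.40.0/23 (156.96.40.0 - 156.96.41.255) does not contain 156.96.43.121
  28.96.40.0/21 (28.96.40.0 - 28.96.47.255) does not contain 156.96.43.121
  156.96.168.0/21 (156.96.168.0 - 156.96.175.255) does not contain 156.96.43.121
Longest matching prefix is /18 -> interface Serial0/1.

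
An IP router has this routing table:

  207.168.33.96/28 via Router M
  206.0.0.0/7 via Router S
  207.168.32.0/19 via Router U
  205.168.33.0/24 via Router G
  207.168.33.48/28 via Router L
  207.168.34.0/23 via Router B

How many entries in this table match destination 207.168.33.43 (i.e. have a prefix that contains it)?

2

Prefixes containing 207.168.33.43:
  206.0.0.0/7 (206.0.0.0 - 207.255.255.255)
  207.168.32.0/19 (207.168.32.0 - 207.168.63.255)
Total matching entries: 2.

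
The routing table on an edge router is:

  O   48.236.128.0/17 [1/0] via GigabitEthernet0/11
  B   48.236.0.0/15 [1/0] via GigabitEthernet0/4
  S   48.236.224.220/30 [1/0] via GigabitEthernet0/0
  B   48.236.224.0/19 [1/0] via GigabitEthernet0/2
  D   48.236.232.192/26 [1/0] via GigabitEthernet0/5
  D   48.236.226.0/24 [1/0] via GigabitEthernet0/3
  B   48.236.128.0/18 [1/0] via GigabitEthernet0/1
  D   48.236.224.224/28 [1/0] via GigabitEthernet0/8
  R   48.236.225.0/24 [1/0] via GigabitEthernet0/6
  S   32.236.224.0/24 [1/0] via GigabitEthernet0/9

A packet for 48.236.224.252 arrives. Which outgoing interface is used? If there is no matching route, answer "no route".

GigabitEthernet0/2

Routes whose prefix contains 48.236.224.252:
  48.236.0.0/15 (48.236.0.0 - 48.237.255.255) -> GigabitEthernet0/4
  48.236.128.0/17 (48.236.128.0 - 48.236.255.255) -> GigabitEthernet0/11
  48.236.224.0/19 (48.236.224.0 - 48.236.255.255) -> GigabitEthernet0/2
More-specific entries that do NOT match:
  48.236.224.220/30 (48.236.224.220 - 48.236.224.223) does not contain 48.236.224.252
  48.236.224.224/28 (48.236.224.224 - 48.236.224.239) does not contain 48.236.224.252
  48.236.232.192/26 (48.236.232.192 - 48.236.232.255) does not contain 48.236.224.252
  48.236.226.0/24 (48.236.226.0 - 48.236.226.255) does not contain 48.236.224.252
  48.236.225.0/24 (48.236.225.0 - 48.236.225.255) does not contain 48.236.224.252
  32.236.224.0/24 (32.236.224.0 - 32.236.224.255) does not contain 48.236.224.252
Longest matching prefix is /19 -> interface GigabitEthernet0/2.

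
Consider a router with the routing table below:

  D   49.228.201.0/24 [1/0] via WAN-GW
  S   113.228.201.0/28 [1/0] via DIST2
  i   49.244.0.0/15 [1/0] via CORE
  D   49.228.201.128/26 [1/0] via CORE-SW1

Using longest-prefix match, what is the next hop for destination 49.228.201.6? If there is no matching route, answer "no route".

WAN-GW

Routes whose prefix contains 49.228.201.6:
  49.228.201.0/24 (49.228.201.0 - 49.228.201.255) -> WAN-GW
More-specific entries that do NOT match:
  113.228.201.0/28 (113.228.201.0 - 113.228.201.15) does not contain 49.228.201.6
  49.228.201.128/26 (49.228.201.128 - 49.228.201.191) does not contain 49.228.201.6
Longest matching prefix is /24 -> next hop WAN-GW.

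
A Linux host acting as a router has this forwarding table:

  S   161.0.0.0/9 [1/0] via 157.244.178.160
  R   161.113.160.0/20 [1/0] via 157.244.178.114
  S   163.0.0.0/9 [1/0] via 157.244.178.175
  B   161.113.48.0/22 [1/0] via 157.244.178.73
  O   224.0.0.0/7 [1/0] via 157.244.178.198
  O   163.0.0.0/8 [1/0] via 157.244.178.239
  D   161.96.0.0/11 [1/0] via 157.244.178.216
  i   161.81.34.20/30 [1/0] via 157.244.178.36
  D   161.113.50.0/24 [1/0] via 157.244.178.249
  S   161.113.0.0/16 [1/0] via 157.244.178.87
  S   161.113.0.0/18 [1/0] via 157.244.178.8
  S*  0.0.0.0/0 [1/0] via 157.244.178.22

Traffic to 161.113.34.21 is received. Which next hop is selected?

Routes whose prefix contains 161.113.34.21:
  0.0.0.0/0 (default, matches everything) -> 157.244.178.22
  161.0.0.0/9 (161.0.0.0 - 161.127.255.255) -> 157.244.178.160
  161.96.0.0/11 (161.96.0.0 - 161.127.255.255) -> 157.244.178.216
  161.113.0.0/16 (161.113.0.0 - 161.113.255.255) -> 157.244.178.87
  161.113.0.0/18 (161.113.0.0 - 161.113.63.255) -> 157.244.178.8
More-specific entries that do NOT match:
  161.81.34.20/30 (161.81.34.20 - 161.81.34.23) does not contain 161.113.34.21
  161.113.50.0/24 (161.113.50.0 - 161.113.50.255) does not contain 161.113.34.21
  161.113.48.0/22 (161.113.48.0 - 161.113.51.255) does not contain 161.113.34.21
  161.113.160.0/20 (161.113.160.0 - 161.113.175.255) does not contain 161.113.34.21
Longest matching prefix is /18 -> next hop 157.244.178.8.

157.244.178.8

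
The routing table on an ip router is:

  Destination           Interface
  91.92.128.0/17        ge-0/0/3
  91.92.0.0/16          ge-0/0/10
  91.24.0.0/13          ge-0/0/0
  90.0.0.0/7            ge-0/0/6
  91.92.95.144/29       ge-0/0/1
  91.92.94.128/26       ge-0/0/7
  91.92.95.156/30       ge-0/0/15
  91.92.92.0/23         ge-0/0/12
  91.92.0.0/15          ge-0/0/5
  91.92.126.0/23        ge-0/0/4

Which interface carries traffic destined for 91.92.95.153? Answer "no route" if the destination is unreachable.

Routes whose prefix contains 91.92.95.153:
  90.0.0.0/7 (90.0.0.0 - 91.255.255.255) -> ge-0/0/6
  91.92.0.0/15 (91.92.0.0 - 91.93.255.255) -> ge-0/0/5
  91.92.0.0/16 (91.92.0.0 - 91.92.255.255) -> ge-0/0/10
More-specific entries that do NOT match:
  91.92.95.156/30 (91.92.95.156 - 91.92.95.159) does not contain 91.92.95.153
  91.92.95.144/29 (91.92.95.144 - 91.92.95.151) does not contain 91.92.95.153
  91.92.94.128/26 (91.92.94.128 - 91.92.94.191) does not contain 91.92.95.153
  91.92.92.0/23 (91.92.92.0 - 91.92.93.255) does not contain 91.92.95.153
  91.92.126.0/23 (91.92.126.0 - 91.92.127.255) does not contain 91.92.95.153
  91.92.128.0/17 (91.92.128.0 - 91.92.255.255) does not contain 91.92.95.153
Longest matching prefix is /16 -> interface ge-0/0/10.

ge-0/0/10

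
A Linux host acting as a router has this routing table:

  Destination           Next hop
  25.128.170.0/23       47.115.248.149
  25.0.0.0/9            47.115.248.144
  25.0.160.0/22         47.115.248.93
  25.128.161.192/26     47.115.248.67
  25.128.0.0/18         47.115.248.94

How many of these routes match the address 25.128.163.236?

0

No listed prefix contains 25.128.163.236.
Total matching entries: 0.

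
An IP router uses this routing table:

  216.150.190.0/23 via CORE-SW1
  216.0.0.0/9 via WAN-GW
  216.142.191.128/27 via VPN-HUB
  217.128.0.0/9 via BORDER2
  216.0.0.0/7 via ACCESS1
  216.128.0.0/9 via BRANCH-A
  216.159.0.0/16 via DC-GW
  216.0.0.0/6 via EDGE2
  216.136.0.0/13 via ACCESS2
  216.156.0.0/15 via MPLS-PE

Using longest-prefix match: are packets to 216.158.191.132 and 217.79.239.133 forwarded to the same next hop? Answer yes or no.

216.158.191.132: longest match 216.128.0.0/9 -> BRANCH-A
217.79.239.133: longest match 216.0.0.0/7 -> ACCESS1

no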